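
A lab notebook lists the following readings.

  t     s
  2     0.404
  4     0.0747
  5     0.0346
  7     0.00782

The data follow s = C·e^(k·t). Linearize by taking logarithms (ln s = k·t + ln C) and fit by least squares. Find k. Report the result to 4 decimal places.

Let Y = ln s. Fitting Y = k·t + ln C by least squares:
Σt = 18.0000, Σ(t)² = 94.0000, Σln s = -11.7156, Σt·ln s = -62.9668.
Normal system: [[94.0000, 18.0000]; [18.0000, 4]]·[k, ln C]ᵀ = [-62.9668, -11.7156]ᵀ.
Solving (det = 52.0000): k = -0.78820, ln C = 0.61802.

k = -0.7882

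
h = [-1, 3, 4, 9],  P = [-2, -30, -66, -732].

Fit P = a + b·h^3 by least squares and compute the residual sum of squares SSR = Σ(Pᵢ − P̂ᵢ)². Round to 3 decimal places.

SSR = 0.696

Sums needed: Σ1 = 4, Σh^3 = 819, Σh^3·h^3 = 536267.
And ΣP = -830, Σh^3·P = -538660.
Normal equations: [[4, 819]; [819, 536267]]·[a, b]ᵀ = [-830, -538660]ᵀ.
Eliminating b: 536267·(row 1) − 819·(row 2) gives 1474307·a = 536267·(-830) − 819·(-538660) = -3939070, so a = -3939070/1474307.
Then b = ((-538660) − 819·(-3939070/1474307))/536267 = -1474870/1474307.
Residuals: -484414/1474307, -468650/1474307, 1026488/1474307, -73424/1474307; SSR = 1026488/1474307.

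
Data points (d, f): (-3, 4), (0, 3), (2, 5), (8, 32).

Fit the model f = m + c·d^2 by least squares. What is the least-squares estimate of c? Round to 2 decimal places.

With design matrix M, MᵀM = [[4, 77]; [77, 4193]] and Mᵀf = [44, 2104]ᵀ.
det = 4·4193 − 77² = 10843.
m = (44·4193 − 77·2104)/10843 = 3212/1549; c = (4·2104 − 77·44)/10843 = 5028/10843.

c = 0.46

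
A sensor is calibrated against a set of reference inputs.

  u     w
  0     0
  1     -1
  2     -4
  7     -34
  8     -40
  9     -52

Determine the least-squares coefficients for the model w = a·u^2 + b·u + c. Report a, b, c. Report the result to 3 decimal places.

Entries of MᵀM: Σu^2·u^2 = 13075, Σu^2·u = 1593, Σu^2 = 199, Σu·u = 199, Σu = 27, Σ1 = 6.
And Σu^2·w = -8455, Σu·w = -1035, Σw = -131.
Solving the 3×3 system (Gaussian elimination) gives a = -151/296, b = -53091/45880, c = 6731/22940.

a = -0.510, b = -1.157, c = 0.293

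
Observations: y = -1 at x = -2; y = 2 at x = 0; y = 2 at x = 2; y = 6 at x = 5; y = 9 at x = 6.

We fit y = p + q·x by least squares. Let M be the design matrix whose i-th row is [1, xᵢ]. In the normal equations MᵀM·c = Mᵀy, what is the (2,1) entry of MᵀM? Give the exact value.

Row 2 ↔ basis x, column 1 ↔ basis 1, so (MᵀM)_{2,1} = Σᵢ x = (-2)·(1) + (0)·(1) + (2)·(1) + (5)·(1) + (6)·(1) = 11.

11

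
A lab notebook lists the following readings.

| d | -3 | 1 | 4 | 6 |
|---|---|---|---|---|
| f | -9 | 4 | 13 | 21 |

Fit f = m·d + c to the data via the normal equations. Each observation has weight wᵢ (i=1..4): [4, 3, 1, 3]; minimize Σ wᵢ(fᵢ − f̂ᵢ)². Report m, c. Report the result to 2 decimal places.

m = 3.31, c = 0.82

Setting ∂/∂m … = 0 gives: 163·m + 13·c = 550;  13·m + 11·c = 52.
Eliminating c: 11·(row 1) − 13·(row 2) gives 1624·m = 11·550 − 13·52 = 5374, so m = 2687/812.
Then c = (52 − 13·(2687/812))/11 = 663/812.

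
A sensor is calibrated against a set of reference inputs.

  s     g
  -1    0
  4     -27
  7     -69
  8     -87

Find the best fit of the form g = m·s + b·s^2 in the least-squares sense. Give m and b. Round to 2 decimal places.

Sums needed: Σs·s = 130, Σs·s^2 = 918, Σs^2·s^2 = 6754.
Right-hand side: Σs·g = -1287, Σs^2·g = -9381.
Normal equations: [[130, 918]; [918, 6754]]·[m, b]ᵀ = [-1287, -9381]ᵀ.
Δ = 130·6754 − 918² = 35296.
m = ((-1287)·6754 − 918·(-9381))/35296 = -2520/1103; b = (130·(-9381) − 918·(-1287))/35296 = -2379/2206.

m = -2.28, b = -1.08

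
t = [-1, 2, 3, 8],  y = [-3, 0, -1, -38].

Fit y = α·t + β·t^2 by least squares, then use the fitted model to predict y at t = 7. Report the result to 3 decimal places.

ŷ = -27.282

From the data, Σt·t = 78, Σt·t^2 = 546, Σt^2·t^2 = 4194.
Right-hand side: Σt·y = -304, Σt^2·y = -2444.
det = 78·4194 − 546² = 29016.
α = ((-304)·4194 − 546·(-2444))/29016 = 2477/1209; β = (78·(-2444) − 546·(-304))/29016 = -79/93.
At t = 7: ŷ = (2477/1209)·(7) + (-79/93)·(49) = -1064/39.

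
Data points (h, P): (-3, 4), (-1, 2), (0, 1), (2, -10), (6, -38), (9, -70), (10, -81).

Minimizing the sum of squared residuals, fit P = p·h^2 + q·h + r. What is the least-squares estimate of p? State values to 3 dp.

From the data, Σh^2·h^2 = 17955, Σh^2·h = 1925, Σh^2 = 231, Σh·h = 231, Σh = 23, Σ1 = 7.
And Σh^2·P = -15140, Σh·P = -1702, ΣP = -192.
So XᵀX·[p, q, r]ᵀ = XᵀP: [[17955, 1925, 231]; [1925, 231, 23]; [231, 23, 7]]·[p, q, r]ᵀ = [-15140, -1702, -192]ᵀ.
Row-reducing yields p = -209021/431081, q = -200396/61583, r = -45305/61583.

p = -0.485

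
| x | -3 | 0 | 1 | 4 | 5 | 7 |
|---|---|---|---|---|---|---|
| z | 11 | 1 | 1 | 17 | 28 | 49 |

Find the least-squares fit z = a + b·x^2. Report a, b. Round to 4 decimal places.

a = 1.2419, b = 0.9955

Forming MᵀM = [[6, 100]; [100, 3364]] and Mᵀz = [107, 3473]ᵀ gives MᵀM·[a, b]ᵀ = Mᵀz.
Eliminating b: 3364·(row 1) − 100·(row 2) gives 10184·a = 3364·107 − 100·3473 = 12648, so a = 1581/1273.
Then b = (3473 − 100·(1581/1273))/3364 = 5069/5092.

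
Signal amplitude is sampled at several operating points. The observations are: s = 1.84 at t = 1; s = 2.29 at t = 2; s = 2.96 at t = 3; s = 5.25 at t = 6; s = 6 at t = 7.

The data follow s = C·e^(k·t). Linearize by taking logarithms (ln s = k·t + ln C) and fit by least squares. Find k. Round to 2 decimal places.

Taking logs, ln s = k·t + ln C, so regress ln s on t.
XᵀX = [[99.0000, 19.0000]; [19.0000, 5]], rhs = [28.0141, 5.9735]ᵀ  (here Σt = 19.0000, Σ(t)² = 99.0000, Σln s = 5.9735, Σt·ln s = 28.0141).
Δ = 99.0000·5 − (19.0000)² = 134.0000; k = (28.0141·5 − 19.0000·5.9735)/134.0000 = 0.19832, ln C = (99.0000·5.9735 − 19.0000·28.0141)/134.0000 = 0.44110.

k = 0.20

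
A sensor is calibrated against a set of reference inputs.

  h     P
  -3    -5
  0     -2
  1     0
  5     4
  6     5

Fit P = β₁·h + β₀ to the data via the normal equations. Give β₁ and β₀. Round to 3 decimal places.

From the data, Σh·h = 71, Σh = 9, Σ1 = 5.
And Σh·P = 65, ΣP = 2.
So AᵀA·[β₁, β₀]ᵀ = AᵀP: [[71, 9]; [9, 5]]·[β₁, β₀]ᵀ = [65, 2]ᵀ.
Eliminating β₀: 5·(row 1) − 9·(row 2) gives 274·β₁ = 5·65 − 9·2 = 307, so β₁ = 307/274.
Then β₀ = (2 − 9·(307/274))/5 = -443/274.

β₁ = 1.120, β₀ = -1.617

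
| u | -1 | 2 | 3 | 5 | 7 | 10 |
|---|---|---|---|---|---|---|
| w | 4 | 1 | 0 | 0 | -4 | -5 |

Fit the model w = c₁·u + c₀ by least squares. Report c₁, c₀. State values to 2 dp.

Compute the Gram sums: Σu·u = 188, Σu = 26, Σ1 = 6.
Moment sums: Σu·w = -80, Σw = -4.
XᵀX·[c₁, c₀]ᵀ = Xᵀw becomes [[188, 26]; [26, 6]]·[c₁, c₀]ᵀ = [-80, -4]ᵀ.
Determinant 188·6 − 26² = 452.
c₁ = ((-80)·6 − 26·(-4))/452 = -94/113; c₀ = (188·(-4) − 26·(-80))/452 = 332/113.

c₁ = -0.83, c₀ = 2.94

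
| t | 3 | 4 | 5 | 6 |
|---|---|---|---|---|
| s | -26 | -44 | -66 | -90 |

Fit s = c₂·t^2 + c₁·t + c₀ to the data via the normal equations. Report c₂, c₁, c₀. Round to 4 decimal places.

The normal equations are: 2258·c₂ + 432·c₁ + 86·c₀ = -5828;  432·c₂ + 86·c₁ + 18·c₀ = -1124;  86·c₂ + 18·c₁ + 4·c₀ = -226.
Inverting the 3×3 Gram matrix, [c₂, c₁, c₀]ᵀ = [-3/2, -79/10, 113/10]ᵀ.

c₂ = -1.5000, c₁ = -7.9000, c₀ = 11.3000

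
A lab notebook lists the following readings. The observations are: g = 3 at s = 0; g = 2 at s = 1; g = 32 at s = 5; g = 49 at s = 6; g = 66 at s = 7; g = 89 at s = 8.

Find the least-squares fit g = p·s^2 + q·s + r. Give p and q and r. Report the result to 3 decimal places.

p = 1.615, q = -2.168, r = 2.808

Normal-equation sums: Σs^2·s^2 = 8419, Σs^2·s = 1197, Σs^2 = 175, Σs·s = 175, Σs = 27, Σ1 = 6.
For Xᵀg: Σs^2·g = 11496, Σs·g = 1630, Σg = 241.
Row-reducing yields p = 2339/1448, q = -3139/1448, r = 2033/724.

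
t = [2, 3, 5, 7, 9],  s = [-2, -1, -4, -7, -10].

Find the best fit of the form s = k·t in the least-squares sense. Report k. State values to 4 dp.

k = -0.9881

The normal equations are: 168·k = -166.
Hence k = -166 / 168 ≈ -0.988095.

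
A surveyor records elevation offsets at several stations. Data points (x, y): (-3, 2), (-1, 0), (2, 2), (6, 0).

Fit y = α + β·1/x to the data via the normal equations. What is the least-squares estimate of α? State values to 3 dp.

MᵀM·[α, β]ᵀ = Mᵀy reads: 4·α + (-2/3)·β = 4;  (-2/3)·α + (25/18)·β = 1/3.
(Σ1 = 4, Σ1/x = -2/3, Σ1/x·1/x = 25/18, Σy = 4, Σ1/x·y = 1/3.)
det = 4·(25/18) − (-2/3)² = 46/9.
α = (4·(25/18) − (-2/3)·(1/3))/(46/9) = 26/23; β = (4·(1/3) − (-2/3)·4)/(46/9) = 18/23.

α = 1.130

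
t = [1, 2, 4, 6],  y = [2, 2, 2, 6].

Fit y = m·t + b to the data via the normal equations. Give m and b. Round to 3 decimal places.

From the data, Σt·t = 57, Σt = 13, Σ1 = 4.
For Xᵀy: Σt·y = 50, Σy = 12.
XᵀX·[m, b]ᵀ = Xᵀy becomes [[57, 13]; [13, 4]]·[m, b]ᵀ = [50, 12]ᵀ.
Δ = 57·4 − 13² = 59.
m = (50·4 − 13·12)/59 = 44/59; b = (57·12 − 13·50)/59 = 34/59.

m = 0.746, b = 0.576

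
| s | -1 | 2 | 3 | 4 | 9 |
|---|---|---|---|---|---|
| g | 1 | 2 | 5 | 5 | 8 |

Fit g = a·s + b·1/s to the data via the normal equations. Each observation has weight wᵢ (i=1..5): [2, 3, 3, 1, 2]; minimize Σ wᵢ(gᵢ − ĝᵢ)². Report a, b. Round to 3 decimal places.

a = 1.038, b = -0.753

The normal equations are: 219·a + 11·b = 219;  11·a + (4109/1296)·b = 325/36.
(Σwᵢ·s·s = 219, Σwᵢ·s·1/s = 11, Σwᵢ·1/s·1/s = 4109/1296, Σwᵢ·s·g = 219, Σwᵢ·1/s·g = 325/36.)
Determinant 219·(4109/1296) − 11² = 247685/432.
a = (219·(4109/1296) − 11·(325/36))/(247685/432) = 257057/247685; b = (219·(325/36) − 11·219)/(247685/432) = -186588/247685.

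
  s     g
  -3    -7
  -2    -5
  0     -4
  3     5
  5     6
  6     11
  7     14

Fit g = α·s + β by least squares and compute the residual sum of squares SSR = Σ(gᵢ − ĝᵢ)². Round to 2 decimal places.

Setting ∂/∂α … = 0 gives: 132·α + 16·β = 240;  16·α + 7·β = 20.
Eliminating β: 7·(row 1) − 16·(row 2) gives 668·α = 7·240 − 16·20 = 1360, so α = 340/167.
Then β = (20 − 16·(340/167))/7 = -300/167.
Residuals: 151/167, 145/167, -368/167, 115/167, -398/167, 97/167, 258/167; SSR = 2556/167.

SSR = 15.31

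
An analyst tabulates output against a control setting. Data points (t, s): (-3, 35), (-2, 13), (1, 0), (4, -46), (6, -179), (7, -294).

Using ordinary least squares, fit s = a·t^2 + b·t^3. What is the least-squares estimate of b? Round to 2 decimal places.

Normal-equation sums: Σt^2·t^2 = 4051, Σt^2·t^3 = 25333, Σt^3·t^3 = 169195.
Moment sums: Σt^2·s = -21219, Σt^3·s = -143499.
Normal equations: [[4051, 25333]; [25333, 169195]]·[a, b]ᵀ = [-21219, -143499]ᵀ.
Δ = 4051·169195 − 25333² = 43648056.
a = ((-21219)·169195 − 25333·(-143499))/43648056 = 7518577/7274676; b = (4051·(-143499) − 25333·(-21219))/43648056 = -7295587/7274676.

b = -1.00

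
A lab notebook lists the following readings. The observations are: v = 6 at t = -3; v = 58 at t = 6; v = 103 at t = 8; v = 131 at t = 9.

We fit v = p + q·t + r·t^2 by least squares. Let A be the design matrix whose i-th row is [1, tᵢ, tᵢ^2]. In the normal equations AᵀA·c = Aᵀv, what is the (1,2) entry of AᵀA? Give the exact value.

20

Row 1 ↔ basis 1, column 2 ↔ basis t, so (AᵀA)_{1,2} = Σᵢ t = (1)·(-3) + (1)·(6) + (1)·(8) + (1)·(9) = 20.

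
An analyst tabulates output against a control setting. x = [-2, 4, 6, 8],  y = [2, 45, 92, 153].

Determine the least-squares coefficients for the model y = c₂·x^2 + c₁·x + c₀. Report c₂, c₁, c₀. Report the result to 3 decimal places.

c₂ = 1.972, c₁ = 3.293, c₀ = 0.657

From the data, Σx^2·x^2 = 5664, Σx^2·x = 784, Σx^2 = 120, Σx·x = 120, Σx = 16, Σ1 = 4.
Moment sums: Σx^2·y = 13832, Σx·y = 1952, Σy = 292.
MᵀM·[c₂, c₁, c₀]ᵀ = Mᵀy becomes [[5664, 784, 120]; [784, 120, 16]; [120, 16, 4]]·[c₂, c₁, c₀]ᵀ = [13832, 1952, 292]ᵀ.
Inverting the 3×3 Gram matrix, [c₂, c₁, c₀]ᵀ = [357/181, 596/181, 119/181]ᵀ.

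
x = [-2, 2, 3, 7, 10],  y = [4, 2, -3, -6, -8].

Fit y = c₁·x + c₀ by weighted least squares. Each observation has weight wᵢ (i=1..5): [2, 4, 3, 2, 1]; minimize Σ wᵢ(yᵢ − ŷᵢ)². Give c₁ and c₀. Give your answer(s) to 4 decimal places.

c₁ = -1.1186, c₀ = 2.3657

The normal system AᵀWA·[c₁, c₀]ᵀ = AᵀWy is [[249, 37]; [37, 12]]·[c₁, c₀]ᵀ = [-191, -13]ᵀ.
det = 249·12 − 37² = 1619.
c₁ = ((-191)·12 − 37·(-13))/1619 = -1811/1619; c₀ = (249·(-13) − 37·(-191))/1619 = 3830/1619.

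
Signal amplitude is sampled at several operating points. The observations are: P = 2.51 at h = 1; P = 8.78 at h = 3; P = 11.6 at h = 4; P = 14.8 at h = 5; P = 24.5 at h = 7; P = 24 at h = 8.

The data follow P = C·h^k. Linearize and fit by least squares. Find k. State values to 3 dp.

With ln Pᵢ as the transformed response and ln hᵢ as the regressor:
Σln h = 8.1197, Σ(ln h)² = 13.8297, Σln P = 14.6151, Σln h·ln P = 22.9543.
Equations: 13.8297·k + 8.1197·ln C = 22.9543;  8.1197·k + 6·ln C = 14.6151.
Slope k = (n·Σln h·ln P − Σln h·Σln P)/(n·Σ(ln h)² − (Σln h)²) = (6·22.9543 − 8.1197·14.6151)/17.0487 = 1.11770; ln C = (Σln P − k·Σln h)/n = 0.92329.

k = 1.118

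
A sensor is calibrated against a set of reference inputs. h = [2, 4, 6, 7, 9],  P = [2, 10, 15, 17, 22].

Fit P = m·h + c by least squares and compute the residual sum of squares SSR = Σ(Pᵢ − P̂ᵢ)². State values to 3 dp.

SSR = 3.884

Entries of MᵀM: Σh·h = 186, Σh = 28, Σ1 = 5.
For MᵀP: Σh·P = 451, ΣP = 66.
Determinant 186·5 − 28² = 146.
m = (451·5 − 28·66)/146 = 407/146; c = (186·66 − 28·451)/146 = -176/73.
Residuals: -85/73, 92/73, 50/73, -15/146, -99/146; SSR = 567/146.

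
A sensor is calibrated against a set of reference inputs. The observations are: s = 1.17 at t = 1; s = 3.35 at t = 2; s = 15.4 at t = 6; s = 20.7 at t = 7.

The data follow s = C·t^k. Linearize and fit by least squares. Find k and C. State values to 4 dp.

Linearized form: ln s = k·ln t + ln C. From the 4 transformed points,
XᵀX = [[7.4774, 4.4308]; [4.4308, 4]], rhs = [11.6337, 7.1305]ᵀ  (here Σln t = 4.4308, Σ(ln t)² = 7.4774, Σln s = 7.1305, Σln t·ln s = 11.6337).
Δ = 7.4774·4 − (4.4308)² = 10.2775; k = (11.6337·4 − 4.4308·7.1305)/10.2775 = 1.45375, ln C = (7.4774·7.1305 − 4.4308·11.6337)/10.2775 = 0.17229, so C = exp(0.17229) = 1.18803.

k = 1.4537, C = 1.1880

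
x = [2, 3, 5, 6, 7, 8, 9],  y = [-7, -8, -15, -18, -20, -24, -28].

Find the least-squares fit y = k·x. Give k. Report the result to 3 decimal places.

Setting ∂/∂k … = 0 gives: 268·k = -805.
k = (-805)/268 = -3.00373.

k = -3.004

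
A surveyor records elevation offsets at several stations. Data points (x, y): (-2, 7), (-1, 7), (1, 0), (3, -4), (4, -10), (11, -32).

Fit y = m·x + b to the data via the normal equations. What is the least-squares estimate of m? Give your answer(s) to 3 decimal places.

Normal-equation sums: Σx·x = 152, Σx = 16, Σ1 = 6.
Right-hand side: Σx·y = -425, Σy = -32.
So MᵀM·[m, b]ᵀ = Mᵀy: [[152, 16]; [16, 6]]·[m, b]ᵀ = [-425, -32]ᵀ.
Δ = 152·6 − 16² = 656.
m = ((-425)·6 − 16·(-32))/656 = -1019/328; b = (152·(-32) − 16·(-425))/656 = 121/41.

m = -3.107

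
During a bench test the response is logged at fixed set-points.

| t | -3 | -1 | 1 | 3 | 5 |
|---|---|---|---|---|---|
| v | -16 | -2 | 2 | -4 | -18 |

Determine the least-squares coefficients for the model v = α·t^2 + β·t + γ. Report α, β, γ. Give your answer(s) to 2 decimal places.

Compute the Gram sums: Σt^2·t^2 = 789, Σt^2·t = 125, Σt^2 = 45, Σt·t = 45, Σt = 5, Σ1 = 5.
For Mᵀv: Σt^2·v = -630, Σt·v = -50, Σv = -38.
Normal equations: [[789, 125, 45]; [125, 45, 5]; [45, 5, 5]]·[α, β, γ]ᵀ = [-630, -50, -38]ᵀ.
Solving the 3×3 system (Gaussian elimination) gives α = -33/28, β = 72/35, γ = 19/20.

α = -1.18, β = 2.06, γ = 0.95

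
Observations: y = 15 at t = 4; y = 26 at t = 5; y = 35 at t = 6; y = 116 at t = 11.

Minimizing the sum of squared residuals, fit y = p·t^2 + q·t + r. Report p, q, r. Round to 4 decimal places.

p = 0.8488, q = 1.6163, r = -4.5233

Forming MᵀM = [[16818, 1736, 198]; [1736, 198, 26]; [198, 26, 4]] and Mᵀy = [16186, 1676, 192]ᵀ gives MᵀM·[p, q, r]ᵀ = Mᵀy.
Solving the 3×3 system (Gaussian elimination) gives p = 73/86, q = 139/86, r = -389/86.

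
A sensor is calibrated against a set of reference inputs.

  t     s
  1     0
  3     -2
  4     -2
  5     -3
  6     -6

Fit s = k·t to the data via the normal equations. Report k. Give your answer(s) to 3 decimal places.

k = -0.747

Sums needed: Σt·t = 87.
Right-hand side: Σt·s = -65.
So AᵀA·[k]ᵀ = Aᵀs: [[87]]·[k]ᵀ = [-65]ᵀ.
Hence k = -65 / 87 ≈ -0.747126.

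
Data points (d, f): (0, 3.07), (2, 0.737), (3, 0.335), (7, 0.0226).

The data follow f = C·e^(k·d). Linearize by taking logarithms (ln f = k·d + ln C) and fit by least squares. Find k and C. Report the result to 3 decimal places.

Taking logs, ln f = k·d + ln C, so regress ln f on d.
XᵀX = [[62.0000, 12.0000]; [12.0000, 4]], rhs = [-30.4198, -4.0669]ᵀ  (here Σd = 12.0000, Σ(d)² = 62.0000, Σln f = -4.0669, Σd·ln f = -30.4198).
Slope k = (n·Σd·ln f − Σd·Σln f)/(n·Σ(d)² − (Σd)²) = (4·-30.4198 − 12.0000·-4.0669)/104.0000 = -0.70073; ln C = (Σln f − k·Σd)/n = 1.08547, so C = exp(1.08547) = 2.96084.

k = -0.701, C = 2.961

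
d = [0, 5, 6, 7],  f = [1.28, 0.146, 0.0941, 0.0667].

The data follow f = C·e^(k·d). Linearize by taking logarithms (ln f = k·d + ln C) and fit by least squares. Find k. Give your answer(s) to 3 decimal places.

k = -0.427

Taking logs, ln f = k·d + ln C, so regress ln f on d.
Σd = 18.0000, Σ(d)² = 110.0000, Σln f = -6.7482, Σd·ln f = -42.7540.
Equations: 110.0000·k + 18.0000·ln C = -42.7540;  18.0000·k + 4·ln C = -6.7482.
Solving (det = 116.0000): k = -0.42714, ln C = 0.23505.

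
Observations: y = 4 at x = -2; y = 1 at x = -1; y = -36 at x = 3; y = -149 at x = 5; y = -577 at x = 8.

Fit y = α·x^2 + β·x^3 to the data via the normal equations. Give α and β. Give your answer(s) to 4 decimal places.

α = -0.9122, β = -1.0128

Normal-equation sums: Σx^2·x^2 = 4819, Σx^2·x^3 = 36103, Σx^3·x^3 = 278563.
Right-hand side: Σx^2·y = -40960, Σx^3·y = -315054.
det = 4819·278563 − 36103² = 38968488.
α = ((-40960)·278563 − 36103·(-315054))/38968488 = -17772959/19484244; β = (4819·(-315054) − 36103·(-40960))/38968488 = -249787/246636.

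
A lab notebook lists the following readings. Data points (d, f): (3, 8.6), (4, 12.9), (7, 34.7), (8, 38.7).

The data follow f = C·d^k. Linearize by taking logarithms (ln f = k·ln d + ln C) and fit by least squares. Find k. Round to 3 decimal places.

Linearized form: ln f = k·ln d + ln C. From the 4 transformed points,
Over the data: Σln d = 6.5103, Σ(ln d)² = 11.2394, Σln f = 11.9116, Σln d·ln f = 20.4128.
Normal system: [[11.2394, 6.5103]; [6.5103, 4]]·[k, ln C]ᵀ = [20.4128, 11.9116]ᵀ.
Δ = 11.2394·4 − (6.5103)² = 2.5742; k = (20.4128·4 − 6.5103·11.9116)/2.5742 = 1.59418, ln C = (11.2394·11.9116 − 6.5103·20.4128)/2.5742 = 0.38326.

k = 1.594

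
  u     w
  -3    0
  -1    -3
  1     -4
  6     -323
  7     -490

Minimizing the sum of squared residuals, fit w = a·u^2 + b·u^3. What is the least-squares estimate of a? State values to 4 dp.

Normal-equation sums: Σu^2·u^2 = 3780, Σu^2·u^3 = 24340, Σu^3·u^3 = 165036.
For Xᵀw: Σu^2·w = -35645, Σu^3·w = -237839.
det = 3780·165036 − 24340² = 31400480.
a = ((-35645)·165036 − 24340·(-237839))/31400480 = -1171337/392506; b = (3780·(-237839) − 24340·(-35645))/31400480 = -785803/785012.

a = -2.9843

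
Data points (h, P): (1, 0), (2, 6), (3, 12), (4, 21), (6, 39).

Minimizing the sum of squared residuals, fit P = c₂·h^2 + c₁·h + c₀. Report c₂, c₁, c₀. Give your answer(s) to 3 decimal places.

c₂ = 0.495, c₁ = 4.361, c₀ = -4.887

Forming AᵀA = [[1650, 316, 66]; [316, 66, 16]; [66, 16, 5]] and AᵀP = [1872, 366, 78]ᵀ gives AᵀA·[c₂, c₁, c₀]ᵀ = AᵀP.
Inverting the 3×3 Gram matrix, [c₂, c₁, c₀]ᵀ = [48/97, 423/97, -474/97]ᵀ.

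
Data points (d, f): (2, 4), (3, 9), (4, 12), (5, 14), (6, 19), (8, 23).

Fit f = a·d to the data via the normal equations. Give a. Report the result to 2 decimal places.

Sums needed: Σd·d = 154.
Moment sums: Σd·f = 451.
Hence a = 451 / 154 ≈ 2.92857.

a = 2.93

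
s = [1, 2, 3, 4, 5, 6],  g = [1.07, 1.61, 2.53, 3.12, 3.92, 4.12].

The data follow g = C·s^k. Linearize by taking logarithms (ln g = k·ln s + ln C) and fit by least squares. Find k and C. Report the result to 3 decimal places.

Let Y = ln g. Fitting Y = k·ln s + ln C by least squares:
Σln s = 6.5793, Σ(ln s)² = 9.4099, Σln g = 5.3919, Σln s·ln g = 7.6627.
Equations: 9.4099·k + 6.5793·ln C = 7.6627;  6.5793·k + 6·ln C = 5.3919.
Solving (det = 13.1729): k = 0.79723, ln C = 0.02445, so C = exp(0.02445) = 1.02476.

k = 0.797, C = 1.025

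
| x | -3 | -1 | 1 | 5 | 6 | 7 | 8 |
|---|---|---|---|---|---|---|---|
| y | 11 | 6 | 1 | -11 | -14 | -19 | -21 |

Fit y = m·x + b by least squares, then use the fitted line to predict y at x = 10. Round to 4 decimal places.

ŷ = -26.5679

Sums needed: Σx·x = 185, Σx = 23, Σ1 = 7.
Moment sums: Σx·y = -478, Σy = -47.
Δ = 185·7 − 23² = 766.
m = ((-478)·7 − 23·(-47))/766 = -2265/766; b = (185·(-47) − 23·(-478))/766 = 2299/766.
At x = 10: ŷ = (-2265/766)·(10) + (2299/766)·(1) = -20351/766.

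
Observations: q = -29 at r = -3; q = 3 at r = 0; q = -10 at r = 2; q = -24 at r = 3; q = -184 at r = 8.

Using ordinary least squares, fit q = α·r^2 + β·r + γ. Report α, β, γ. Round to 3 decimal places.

XᵀX·[α, β, γ]ᵀ = Xᵀq reads: 4274·α + 520·β + 86·γ = -12293;  520·α + 86·β + 10·γ = -1477;  86·α + 10·β + 5·γ = -244.
(Σr^2·r^2 = 4274, Σr^2·r = 520, Σr^2 = 86, Σr·r = 86, Σr = 10, Σ1 = 5, Σr^2·q = -12293, Σr·q = -1477, Σq = -244.)
Inverting the 3×3 Gram matrix, [α, β, γ]ᵀ = [-17609/5866, 14839/17598, 10082/8799]ᵀ.

α = -3.002, β = 0.843, γ = 1.146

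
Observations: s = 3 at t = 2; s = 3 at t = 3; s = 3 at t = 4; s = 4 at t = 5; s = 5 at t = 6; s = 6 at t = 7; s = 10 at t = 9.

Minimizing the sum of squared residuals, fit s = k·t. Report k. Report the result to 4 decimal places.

k = 0.9500

Compute the Gram sums: Σt·t = 220.
For Xᵀs: Σt·s = 209.
So XᵀX·[k]ᵀ = Xᵀs: [[220]]·[k]ᵀ = [209]ᵀ.
k = 209/220 = 0.95.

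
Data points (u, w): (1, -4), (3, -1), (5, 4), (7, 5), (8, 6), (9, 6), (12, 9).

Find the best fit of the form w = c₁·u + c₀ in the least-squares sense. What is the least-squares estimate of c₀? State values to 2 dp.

c₀ = -3.90

MᵀM·[c₁, c₀]ᵀ = Mᵀw reads: 373·c₁ + 45·c₀ = 258;  45·c₁ + 7·c₀ = 25.
(Σu·u = 373, Σu = 45, Σ1 = 7, Σu·w = 258, Σw = 25.)
Δ = 373·7 − 45² = 586.
c₁ = (258·7 − 45·25)/586 = 681/586; c₀ = (373·25 − 45·258)/586 = -2285/586.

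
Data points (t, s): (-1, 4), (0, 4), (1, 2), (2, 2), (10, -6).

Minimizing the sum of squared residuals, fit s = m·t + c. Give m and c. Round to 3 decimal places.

m = -0.938, c = 3.451

Compute the Gram sums: Σt·t = 106, Σt = 12, Σ1 = 5.
For Xᵀs: Σt·s = -58, Σs = 6.
Normal equations: [[106, 12]; [12, 5]]·[m, c]ᵀ = [-58, 6]ᵀ.
Determinant 106·5 − 12² = 386.
m = ((-58)·5 − 12·6)/386 = -181/193; c = (106·6 − 12·(-58))/386 = 666/193.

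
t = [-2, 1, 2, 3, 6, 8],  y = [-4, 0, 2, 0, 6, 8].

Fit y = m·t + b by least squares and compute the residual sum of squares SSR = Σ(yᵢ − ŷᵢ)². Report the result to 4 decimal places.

Forming AᵀA = [[118, 18]; [18, 6]] and Aᵀy = [112, 12]ᵀ gives AᵀA·[m, b]ᵀ = Aᵀy.
Eliminating b: 6·(row 1) − 18·(row 2) gives 384·m = 6·112 − 18·12 = 456, so m = 19/16.
Then b = (12 − 18·(19/16))/6 = -25/16.
Residuals: -1/16, 3/8, 19/16, -2, 7/16, 1/16; SSR = 23/4.

SSR = 5.7500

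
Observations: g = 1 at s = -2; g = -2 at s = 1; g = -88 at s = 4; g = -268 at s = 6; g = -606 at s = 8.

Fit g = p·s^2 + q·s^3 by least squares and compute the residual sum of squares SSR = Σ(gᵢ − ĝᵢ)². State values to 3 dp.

SSR = 2.367

Normal-equation sums: Σs^2·s^2 = 5665, Σs^2·s^3 = 41537, Σs^3·s^3 = 312961.
And Σs^2·g = -49838, Σs^3·g = -373802.
Eliminating q: 312961·(row 1) − 41537·(row 2) gives 47601696·p = 312961·(-49838) − 41537·(-373802) = -70736644, so p = -17684161/11900424.
Then q = ((-373802) − 41537·(-17684161/11900424))/312961 = -11866831/11900424.
Residuals: -3074395/2975106, 718768/1487553, -601694/1487553, 879305/991702, -168882/495851; SSR = 7042409/2975106.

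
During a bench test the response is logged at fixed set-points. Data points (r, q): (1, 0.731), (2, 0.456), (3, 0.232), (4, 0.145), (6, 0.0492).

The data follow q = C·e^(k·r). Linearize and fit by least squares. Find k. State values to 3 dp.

Let Y = ln q. Fitting Y = k·r + ln C by least squares:
Σr = 16.0000, Σ(r)² = 66.0000, Σln q = -7.5025, Σr·ln q = -32.0622.
Equations: 66.0000·k + 16.0000·ln C = -32.0622;  16.0000·k + 5·ln C = -7.5025.
Slope k = (n·Σr·ln q − Σr·Σln q)/(n·Σ(r)² − (Σr)²) = (5·-32.0622 − 16.0000·-7.5025)/74.0000 = -0.54420; ln C = (Σln q − k·Σr)/n = 0.24094.

k = -0.544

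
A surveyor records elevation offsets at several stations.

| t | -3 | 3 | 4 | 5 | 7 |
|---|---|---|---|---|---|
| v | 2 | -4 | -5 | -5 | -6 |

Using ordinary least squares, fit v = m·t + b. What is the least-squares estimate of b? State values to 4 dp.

Sums needed: Σt·t = 108, Σt = 16, Σ1 = 5.
For Xᵀv: Σt·v = -105, Σv = -18.
So XᵀX·[m, b]ᵀ = Xᵀv: [[108, 16]; [16, 5]]·[m, b]ᵀ = [-105, -18]ᵀ.
Eliminating b: 5·(row 1) − 16·(row 2) gives 284·m = 5·(-105) − 16·(-18) = -237, so m = -237/284.
Then b = ((-18) − 16·(-237/284))/5 = -66/71.

b = -0.9296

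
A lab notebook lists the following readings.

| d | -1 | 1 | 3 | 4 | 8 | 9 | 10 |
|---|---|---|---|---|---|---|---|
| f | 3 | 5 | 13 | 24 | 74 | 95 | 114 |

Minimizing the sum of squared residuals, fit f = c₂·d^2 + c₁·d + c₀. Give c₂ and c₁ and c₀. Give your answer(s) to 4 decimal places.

Normal-equation sums: Σd^2·d^2 = 20996, Σd^2·d = 2332, Σd^2 = 272, Σd·d = 272, Σd = 34, Σ1 = 7.
For Aᵀf: Σd^2·f = 24340, Σd·f = 2724, Σf = 328.
Row-reducing yields c₂ = 1613/1554, c₁ = 1187/1554, c₀ = 729/259.

c₂ = 1.0380, c₁ = 0.7638, c₀ = 2.8147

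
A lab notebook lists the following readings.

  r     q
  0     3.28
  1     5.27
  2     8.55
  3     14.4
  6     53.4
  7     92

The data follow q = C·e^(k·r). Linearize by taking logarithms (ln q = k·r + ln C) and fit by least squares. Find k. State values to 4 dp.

k = 0.4711

Linearized form: ln q = k·r + ln C. From the 6 transformed points,
Over the data: Σr = 19.0000, Σ(r)² = 99.0000, Σln q = 16.1626, Σr·ln q = 69.4750.
Normal system: [[99.0000, 19.0000]; [19.0000, 6]]·[k, ln C]ᵀ = [69.4750, 16.1626]ᵀ.
Slope k = (n·Σr·ln q − Σr·Σln q)/(n·Σ(r)² − (Σr)²) = (6·69.4750 − 19.0000·16.1626)/233.0000 = 0.47107; ln C = (Σln q − k·Σr)/n = 1.20204.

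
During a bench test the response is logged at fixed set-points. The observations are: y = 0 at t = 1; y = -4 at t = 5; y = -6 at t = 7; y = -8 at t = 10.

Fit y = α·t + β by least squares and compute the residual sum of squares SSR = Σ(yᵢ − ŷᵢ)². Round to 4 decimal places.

SSR = 0.3275

Sums needed: Σt·t = 175, Σt = 23, Σ1 = 4.
And Σt·y = -142, Σy = -18.
AᵀA·[α, β]ᵀ = Aᵀy becomes [[175, 23]; [23, 4]]·[α, β]ᵀ = [-142, -18]ᵀ.
det = 175·4 − 23² = 171.
α = ((-142)·4 − 23·(-18))/171 = -154/171; β = (175·(-18) − 23·(-142))/171 = 116/171.
Residuals: 2/9, -10/57, -64/171, 56/171; SSR = 56/171.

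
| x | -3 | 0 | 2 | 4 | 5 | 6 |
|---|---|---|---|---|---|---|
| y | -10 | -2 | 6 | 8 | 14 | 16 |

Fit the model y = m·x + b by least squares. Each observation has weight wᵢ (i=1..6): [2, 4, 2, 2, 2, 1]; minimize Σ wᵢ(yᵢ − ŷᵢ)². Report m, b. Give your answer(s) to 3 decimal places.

Normal-equation sums: Σwᵢ·x·x = 144, Σwᵢ·x = 22, Σwᵢ·1 = 13.
And Σwᵢ·x·y = 384, Σwᵢ·y = 44.
Determinant 144·13 − 22² = 1388.
m = (384·13 − 22·44)/1388 = 1006/347; b = (144·44 − 22·384)/1388 = -528/347.

m = 2.899, b = -1.522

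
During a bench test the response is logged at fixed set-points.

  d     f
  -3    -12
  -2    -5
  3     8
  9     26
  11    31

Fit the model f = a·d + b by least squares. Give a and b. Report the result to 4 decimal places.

a = 2.9661, b = -1.0779

With design matrix M, MᵀM = [[224, 18]; [18, 5]] and Mᵀf = [645, 48]ᵀ.
Determinant 224·5 − 18² = 796.
a = (645·5 − 18·48)/796 = 2361/796; b = (224·48 − 18·645)/796 = -429/398.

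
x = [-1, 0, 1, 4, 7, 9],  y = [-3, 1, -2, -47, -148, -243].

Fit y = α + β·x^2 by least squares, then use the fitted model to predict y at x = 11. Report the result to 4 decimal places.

ŷ = -364.0735

Forming MᵀM = [[6, 148]; [148, 9220]] and Mᵀy = [-442, -27692]ᵀ gives MᵀM·[α, β]ᵀ = Mᵀy.
det = 6·9220 − 148² = 33416.
α = ((-442)·9220 − 148·(-27692))/33416 = 2897/4177; β = (6·(-27692) − 148·(-442))/33416 = -12592/4177.
At x = 11: ŷ = (2897/4177)·(1) + (-12592/4177)·(121) = -1520735/4177.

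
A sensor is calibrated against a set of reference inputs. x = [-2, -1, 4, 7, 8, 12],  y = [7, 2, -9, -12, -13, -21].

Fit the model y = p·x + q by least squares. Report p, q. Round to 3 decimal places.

p = -1.882, q = 1.118

With design matrix M, MᵀM = [[278, 28]; [28, 6]] and Mᵀy = [-492, -46]ᵀ.
Δ = 278·6 − 28² = 884.
p = ((-492)·6 − 28·(-46))/884 = -32/17; q = (278·(-46) − 28·(-492))/884 = 19/17.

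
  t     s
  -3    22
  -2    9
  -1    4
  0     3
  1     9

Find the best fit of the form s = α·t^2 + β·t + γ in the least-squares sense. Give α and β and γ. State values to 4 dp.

From the data, Σt^2·t^2 = 99, Σt^2·t = -35, Σt^2 = 15, Σt·t = 15, Σt = -5, Σ1 = 5.
Right-hand side: Σt^2·s = 247, Σt·s = -79, Σs = 47.
Row-reducing yields α = 3, β = 14/5, γ = 16/5.

α = 3.0000, β = 2.8000, γ = 3.2000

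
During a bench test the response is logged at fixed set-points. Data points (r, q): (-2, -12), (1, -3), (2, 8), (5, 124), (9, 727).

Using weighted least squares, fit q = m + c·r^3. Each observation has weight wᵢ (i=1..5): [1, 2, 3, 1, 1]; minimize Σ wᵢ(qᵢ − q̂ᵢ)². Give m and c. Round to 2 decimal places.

Sums needed: Σwᵢ·1 = 8, Σwᵢ·r^3 = 872, Σwᵢ·r^3·r^3 = 547324.
Moment sums: Σwᵢ·q = 857, Σwᵢ·r^3·q = 545765.
So XᵀWX·[m, c]ᵀ = XᵀWq: [[8, 872]; [872, 547324]]·[m, c]ᵀ = [857, 545765]ᵀ.
Determinant 8·547324 − 872² = 3618208.
m = (857·547324 − 872·545765)/3618208 = -90137/47608; c = (8·545765 − 872·857)/3618208 = 5952/5951.

m = -1.89, c = 1.00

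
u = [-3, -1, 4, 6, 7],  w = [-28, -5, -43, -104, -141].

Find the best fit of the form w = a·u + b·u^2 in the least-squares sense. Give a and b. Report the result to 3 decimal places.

a = 0.698, b = -2.977

Entries of AᵀA: Σu·u = 111, Σu·u^2 = 595, Σu^2·u^2 = 4035.
For Aᵀw: Σu·w = -1694, Σu^2·w = -11598.
AᵀA·[a, b]ᵀ = Aᵀw becomes [[111, 595]; [595, 4035]]·[a, b]ᵀ = [-1694, -11598]ᵀ.
Determinant 111·4035 − 595² = 93860.
a = ((-1694)·4035 − 595·(-11598))/93860 = 252/361; b = (111·(-11598) − 595·(-1694))/93860 = -5374/1805.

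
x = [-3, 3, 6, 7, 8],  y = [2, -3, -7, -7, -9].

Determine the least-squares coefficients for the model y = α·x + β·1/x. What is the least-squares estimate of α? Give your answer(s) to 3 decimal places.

The normal system MᵀM·[α, β]ᵀ = Mᵀy is [[167, 5]; [5, 897/3136]]·[α, β]ᵀ = [-178, -119/24]ᵀ.
Δ = 167·(897/3136) − 5² = 71399/3136.
α = ((-178)·(897/3136) − 5·(-119/24))/(71399/3136) = -245758/214197; β = (167·(-119/24) − 5·(-178))/(71399/3136) = 582904/214197.

α = -1.147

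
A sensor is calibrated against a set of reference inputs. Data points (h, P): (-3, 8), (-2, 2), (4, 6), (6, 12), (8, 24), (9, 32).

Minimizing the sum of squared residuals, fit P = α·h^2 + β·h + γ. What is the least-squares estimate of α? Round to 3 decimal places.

α = 0.471

The normal equations are: 12306·α + 1486·β + 210·γ = 4736;  1486·α + 210·β + 22·γ = 548;  210·α + 22·β + 6·γ = 84.
Inverting the 3×3 Gram matrix, [α, β, γ]ᵀ = [11333/24060, -6031/8020, 3263/12030]ᵀ.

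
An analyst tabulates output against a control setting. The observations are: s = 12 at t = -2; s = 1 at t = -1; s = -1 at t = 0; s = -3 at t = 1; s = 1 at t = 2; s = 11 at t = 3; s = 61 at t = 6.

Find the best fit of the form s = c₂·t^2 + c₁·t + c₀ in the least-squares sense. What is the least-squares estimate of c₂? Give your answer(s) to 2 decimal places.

c₂ = 2.16

XᵀX·[c₂, c₁, c₀]ᵀ = Xᵀs reads: 1411·c₂ + 243·c₁ + 55·c₀ = 2345;  243·c₂ + 55·c₁ + 9·c₀ = 373;  55·c₂ + 9·c₁ + 7·c₀ = 82.
Inverting the 3×3 Gram matrix, [c₂, c₁, c₀]ᵀ = [97163/44898, -36277/14966, -48775/22449]ᵀ.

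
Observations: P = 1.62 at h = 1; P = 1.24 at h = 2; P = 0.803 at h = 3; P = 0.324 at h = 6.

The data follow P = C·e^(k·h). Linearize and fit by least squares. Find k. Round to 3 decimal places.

With ln Pᵢ as the transformed response and hᵢ as the regressor:
XᵀX = [[50.0000, 12.0000]; [12.0000, 4]], rhs = [-6.5076, -0.6489]ᵀ  (here Σh = 12.0000, Σ(h)² = 50.0000, Σln P = -0.6489, Σh·ln P = -6.5076).
Slope k = (n·Σh·ln P − Σh·Σln P)/(n·Σ(h)² − (Σh)²) = (4·-6.5076 − 12.0000·-0.6489)/56.0000 = -0.32579; ln C = (Σln P − k·Σh)/n = 0.81514.

k = -0.326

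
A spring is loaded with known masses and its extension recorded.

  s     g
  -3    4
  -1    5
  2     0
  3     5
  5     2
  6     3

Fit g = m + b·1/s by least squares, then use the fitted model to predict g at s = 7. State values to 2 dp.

XᵀX·[m, b]ᵀ = Xᵀg reads: 6·m + (-2/15)·b = 19;  (-2/15)·m + (77/50)·b = -113/30.
Eliminating b: (77/50)·(row 1) − (-2/15)·(row 2) gives (83/9)·m = (77/50)·19 − (-2/15)·(-113/30) = 12941/450, so m = 12941/4150.
Then b = ((-113/30) − (-2/15)·(12941/4150))/(77/50) = -903/415.
At s = 7: ĝ = (12941/4150)·(1) + (-903/415)·(1/7) = 11651/4150.

ĝ = 2.81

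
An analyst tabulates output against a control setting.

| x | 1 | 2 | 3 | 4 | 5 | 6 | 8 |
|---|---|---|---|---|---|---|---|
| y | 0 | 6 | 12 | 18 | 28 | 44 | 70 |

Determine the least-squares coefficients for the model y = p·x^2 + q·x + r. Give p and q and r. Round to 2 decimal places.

Sums needed: Σx^2·x^2 = 6371, Σx^2·x = 953, Σx^2 = 155, Σx·x = 155, Σx = 29, Σ1 = 7.
For Aᵀy: Σx^2·y = 7184, Σx·y = 1084, Σy = 178.
AᵀA·[p, q, r]ᵀ = Aᵀy becomes [[6371, 953, 155]; [953, 155, 29]; [155, 29, 7]]·[p, q, r]ᵀ = [7184, 1084, 178]ᵀ.
Solving the 3×3 system (Gaussian elimination) gives p = 421/462, q = 839/462, r = -25/11.

p = 0.91, q = 1.82, r = -2.27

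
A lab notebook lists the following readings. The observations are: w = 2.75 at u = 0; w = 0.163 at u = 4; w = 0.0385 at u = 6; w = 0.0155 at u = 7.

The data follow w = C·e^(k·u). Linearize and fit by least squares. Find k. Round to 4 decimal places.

With ln wᵢ as the transformed response and uᵢ as the regressor:
XᵀX = [[101.0000, 17.0000]; [17.0000, 4]], rhs = [-55.9670, -8.2264]ᵀ  (here Σu = 17.0000, Σ(u)² = 101.0000, Σln w = -8.2264, Σu·ln w = -55.9670).
Solving (det = 115.0000): k = -0.73060, ln C = 1.04844.

k = -0.7306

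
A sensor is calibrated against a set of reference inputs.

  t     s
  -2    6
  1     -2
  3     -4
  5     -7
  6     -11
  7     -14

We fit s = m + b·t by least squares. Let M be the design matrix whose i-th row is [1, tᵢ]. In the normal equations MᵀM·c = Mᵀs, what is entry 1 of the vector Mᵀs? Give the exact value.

-32

Entry 1 ↔ basis 1, so (Mᵀs)_{1} = Σᵢ sᵢ = (1)·(6) + (1)·(-2) + (1)·(-4) + (1)·(-7) + (1)·(-11) + (1)·(-14) = -32.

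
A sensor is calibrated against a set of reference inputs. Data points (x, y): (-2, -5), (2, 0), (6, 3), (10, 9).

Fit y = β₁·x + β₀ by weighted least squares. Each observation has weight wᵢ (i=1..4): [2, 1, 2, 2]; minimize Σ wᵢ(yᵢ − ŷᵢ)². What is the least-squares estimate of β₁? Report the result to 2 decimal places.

AᵀWA·[β₁, β₀]ᵀ = AᵀWy reads: 284·β₁ + 30·β₀ = 236;  30·β₁ + 7·β₀ = 14.
det = 284·7 − 30² = 1088.
β₁ = (236·7 − 30·14)/1088 = 77/68; β₀ = (284·14 − 30·236)/1088 = -97/34.

β₁ = 1.13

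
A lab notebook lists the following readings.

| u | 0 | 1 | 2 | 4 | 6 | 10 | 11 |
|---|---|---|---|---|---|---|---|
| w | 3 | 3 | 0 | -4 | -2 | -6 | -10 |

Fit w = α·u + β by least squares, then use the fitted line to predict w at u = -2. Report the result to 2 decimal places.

ŵ = 4.84

Normal-equation sums: Σu·u = 278, Σu = 34, Σ1 = 7.
For Mᵀw: Σu·w = -195, Σw = -16.
MᵀM·[α, β]ᵀ = Mᵀw becomes [[278, 34]; [34, 7]]·[α, β]ᵀ = [-195, -16]ᵀ.
det = 278·7 − 34² = 790.
α = ((-195)·7 − 34·(-16))/790 = -821/790; β = (278·(-16) − 34·(-195))/790 = 1091/395.
At u = -2: ŵ = (-821/790)·(-2) + (1091/395)·(1) = 1912/395.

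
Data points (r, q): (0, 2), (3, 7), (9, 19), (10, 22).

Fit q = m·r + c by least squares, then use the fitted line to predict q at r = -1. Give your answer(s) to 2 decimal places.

With design matrix X, XᵀX = [[190, 22]; [22, 4]] and Xᵀq = [412, 50]ᵀ.
Eliminating c: 4·(row 1) − 22·(row 2) gives 276·m = 4·412 − 22·50 = 548, so m = 137/69.
Then c = (50 − 22·(137/69))/4 = 109/69.
At r = -1: q̂ = (137/69)·(-1) + (109/69)·(1) = -28/69.

q̂ = -0.41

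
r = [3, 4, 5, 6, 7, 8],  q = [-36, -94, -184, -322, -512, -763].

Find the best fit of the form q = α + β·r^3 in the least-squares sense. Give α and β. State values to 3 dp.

Entries of XᵀX: Σ1 = 6, Σr^3 = 1287, Σr^3·r^3 = 446899.
Moment sums: Σq = -1911, Σr^3·q = -665812.
XᵀX·[α, β]ᵀ = Xᵀq becomes [[6, 1287]; [1287, 446899]]·[α, β]ᵀ = [-1911, -665812]ᵀ.
Eliminating β: 446899·(row 1) − 1287·(row 2) gives 1025025·α = 446899·(-1911) − 1287·(-665812) = 2876055, so α = 191737/68335.
Then β = ((-665812) − 1287·(191737/68335))/446899 = -102361/68335.

α = 2.806, β = -1.498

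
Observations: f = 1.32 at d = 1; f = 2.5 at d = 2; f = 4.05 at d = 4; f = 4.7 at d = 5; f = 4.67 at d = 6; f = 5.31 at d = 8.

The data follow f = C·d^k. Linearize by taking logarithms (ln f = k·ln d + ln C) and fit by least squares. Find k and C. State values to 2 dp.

k = 0.68, C = 1.45

Linearized form: ln f = k·ln d + ln C. From the 6 transformed points,
Σln d = 7.5601, Σ(ln d)² = 12.5270, Σln f = 7.3510, Σln d·ln f = 11.2981.
Equations: 12.5270·k + 7.5601·ln C = 11.2981;  7.5601·k + 6·ln C = 7.3510.
Slope k = (n·Σln d·ln f − Σln d·Σln f)/(n·Σ(ln d)² − (Σln d)²) = (6·11.2981 − 7.5601·7.3510)/18.0074 = 0.67831; ln C = (Σln f − k·Σln d)/n = 0.37048, so C = exp(0.37048) = 1.44843.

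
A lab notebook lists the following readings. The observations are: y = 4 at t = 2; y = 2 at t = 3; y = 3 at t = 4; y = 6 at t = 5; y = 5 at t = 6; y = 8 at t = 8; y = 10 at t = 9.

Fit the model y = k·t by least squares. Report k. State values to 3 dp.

With design matrix X, XᵀX = [[235]] and Xᵀy = [240]ᵀ.
k = 240/235 = 1.02128.

k = 1.021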